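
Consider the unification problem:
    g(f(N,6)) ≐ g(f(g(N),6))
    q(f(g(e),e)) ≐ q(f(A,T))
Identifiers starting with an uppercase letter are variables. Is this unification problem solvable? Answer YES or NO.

Decompose g/1: f(N,6) ≐ f(g(N),6).
Decompose f/2: N ≐ g(N),  6 ≐ 6.
Occurs check fails: N occurs in g(N); the equation N ≐ g(N) has no finite solution.

NO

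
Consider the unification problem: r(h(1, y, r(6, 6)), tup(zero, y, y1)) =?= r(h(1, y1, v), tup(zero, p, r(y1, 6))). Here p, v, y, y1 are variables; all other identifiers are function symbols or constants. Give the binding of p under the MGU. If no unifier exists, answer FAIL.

Decompose r/2: h(1, y, r(6, 6)) =?= h(1, y1, v),  tup(zero, y, y1) =?= tup(zero, p, r(y1, 6)).
Decompose h/3: 1 =?= 1,  y =?= y1,  r(6, 6) =?= v.
Delete trivial equation 1 =?= 1.
Bind y := y1; substituting into the one remaining equation that mentions y gives: tup(zero, y1, y1) =?= tup(zero, p, r(y1, 6)).
Bind v := r(6, 6); no other remaining equation mentions v.
Decompose tup/3: zero =?= zero,  y1 =?= p,  y1 =?= r(y1, 6).
Delete trivial equation zero =?= zero.
Bind y1 := p; substituting into the remaining equation gives: p =?= r(p, 6). Substituting into the earlier binding gives y := p.
Occurs check fails: p occurs in r(p, 6); the equation p =?= r(p, 6) has no finite solution.

FAIL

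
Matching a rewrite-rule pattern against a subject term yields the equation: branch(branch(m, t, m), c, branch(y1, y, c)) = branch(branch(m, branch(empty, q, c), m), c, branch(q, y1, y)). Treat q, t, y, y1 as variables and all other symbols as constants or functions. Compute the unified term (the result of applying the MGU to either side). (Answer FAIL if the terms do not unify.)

branch(branch(m, branch(empty, c, c), m), c, branch(c, c, c))

Decompose branch/3: branch(m, t, m) = branch(m, branch(empty, q, c), m),  c = c,  branch(y1, y, c) = branch(q, y1, y).
Decompose branch/3: m = m,  t = branch(empty, q, c),  m = m.
Delete trivial equation m = m.
Bind t := branch(empty, q, c); no other remaining equation mentions t.
Delete trivial equation m = m.
Delete trivial equation c = c.
Decompose branch/3: y1 = q,  y = y1,  c = y.
Bind y1 := q; substituting into the one remaining equation that mentions y1 gives: y = q.
Bind y := q; substituting into the remaining equation gives: c = q.
Bind q := c. Substituting into the earlier bindings gives t := branch(empty, c, c), y1 := c, y := c.
Applying the MGU to either side gives branch(branch(m, branch(empty, c, c), m), c, branch(c, c, c)).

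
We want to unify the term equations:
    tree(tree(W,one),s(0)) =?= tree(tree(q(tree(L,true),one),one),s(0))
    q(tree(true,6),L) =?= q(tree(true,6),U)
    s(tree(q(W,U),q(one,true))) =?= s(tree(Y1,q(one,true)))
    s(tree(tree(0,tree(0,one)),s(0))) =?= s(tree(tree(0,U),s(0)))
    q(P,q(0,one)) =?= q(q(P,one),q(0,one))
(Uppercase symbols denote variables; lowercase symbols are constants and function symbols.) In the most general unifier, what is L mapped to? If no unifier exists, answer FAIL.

Decompose tree/2: tree(W,one) =?= tree(q(tree(L,true),one),one),  s(0) =?= s(0).
Decompose tree/2: W =?= q(tree(L,true),one),  one =?= one.
Bind W := q(tree(L,true),one); substituting into the one remaining equation that mentions W gives: s(tree(q(q(tree(L,true),one),U),q(one,true))) =?= s(tree(Y1,q(one,true))).
Delete trivial equation one =?= one.
Delete trivial equation s(0) =?= s(0).
Decompose q/2: tree(true,6) =?= tree(true,6),  L =?= U.
Delete trivial equation tree(true,6) =?= tree(true,6).
Bind L := U; substituting into the one remaining equation that mentions L gives: s(tree(q(q(tree(U,true),one),U),q(one,true))) =?= s(tree(Y1,q(one,true))). Substituting into the earlier binding gives W := q(tree(U,true),one).
Decompose s/1: tree(q(q(tree(U,true),one),U),q(one,true)) =?= tree(Y1,q(one,true)).
Decompose tree/2: q(q(tree(U,true),one),U) =?= Y1,  q(one,true) =?= q(one,true).
Bind Y1 := q(q(tree(U,true),one),U); no other remaining equation mentions Y1.
Delete trivial equation q(one,true) =?= q(one,true).
Decompose s/1: tree(tree(0,tree(0,one)),s(0)) =?= tree(tree(0,U),s(0)).
Decompose tree/2: tree(0,tree(0,one)) =?= tree(0,U),  s(0) =?= s(0).
Decompose tree/2: 0 =?= 0,  tree(0,one) =?= U.
Delete trivial equation 0 =?= 0.
Bind U := tree(0,one); no other remaining equation mentions U. Substituting into the earlier bindings gives W := q(tree(tree(0,one),true),one), L := tree(0,one), Y1 := q(q(tree(tree(0,one),true),one),tree(0,one)).
Delete trivial equation s(0) =?= s(0).
Decompose q/2: P =?= q(P,one),  q(0,one) =?= q(0,one).
Occurs check fails: P occurs in q(P,one); the equation P =?= q(P,one) has no finite solution.

FAIL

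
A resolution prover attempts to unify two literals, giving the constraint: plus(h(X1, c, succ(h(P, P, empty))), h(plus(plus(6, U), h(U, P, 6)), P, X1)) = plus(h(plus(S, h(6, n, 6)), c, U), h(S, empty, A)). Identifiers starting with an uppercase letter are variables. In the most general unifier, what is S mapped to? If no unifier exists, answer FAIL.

Decompose plus/2: h(X1, c, succ(h(P, P, empty))) = h(plus(S, h(6, n, 6)), c, U),  h(plus(plus(6, U), h(U, P, 6)), P, X1) = h(S, empty, A).
Decompose h/3: X1 = plus(S, h(6, n, 6)),  c = c,  succ(h(P, P, empty)) = U.
Bind X1 := plus(S, h(6, n, 6)); substituting into the one remaining equation that mentions X1 gives: h(plus(plus(6, U), h(U, P, 6)), P, plus(S, h(6, n, 6))) = h(S, empty, A).
Delete trivial equation c = c.
Bind U := succ(h(P, P, empty)); substituting into the remaining equation gives: h(plus(plus(6, succ(h(P, P, empty))), h(succ(h(P, P, empty)), P, 6)), P, plus(S, h(6, n, 6))) = h(S, empty, A).
Decompose h/3: plus(plus(6, succ(h(P, P, empty))), h(succ(h(P, P, empty)), P, 6)) = S,  P = empty,  plus(S, h(6, n, 6)) = A.
Bind S := plus(plus(6, succ(h(P, P, empty))), h(succ(h(P, P, empty)), P, 6)); substituting into the one remaining equation that mentions S gives: plus(plus(plus(6, succ(h(P, P, empty))), h(succ(h(P, P, empty)), P, 6)), h(6, n, 6)) = A. Substituting into the earlier binding gives X1 := plus(plus(plus(6, succ(h(P, P, empty))), h(succ(h(P, P, empty)), P, 6)), h(6, n, 6)).
Bind P := empty; substituting into the remaining equation gives: plus(plus(plus(6, succ(h(empty, empty, empty))), h(succ(h(empty, empty, empty)), empty, 6)), h(6, n, 6)) = A. Substituting into the earlier bindings gives X1 := plus(plus(plus(6, succ(h(empty, empty, empty))), h(succ(h(empty, empty, empty)), empty, 6)), h(6, n, 6)), U := succ(h(empty, empty, empty)), S := plus(plus(6, succ(h(empty, empty, empty))), h(succ(h(empty, empty, empty)), empty, 6)).
Bind A := plus(plus(plus(6, succ(h(empty, empty, empty))), h(succ(h(empty, empty, empty)), empty, 6)), h(6, n, 6)).
MGU = { X1 -> plus(plus(plus(6, succ(h(empty, empty, empty))), h(succ(h(empty, empty, empty)), empty, 6)), h(6, n, 6)), U -> succ(h(empty, empty, empty)), S -> plus(plus(6, succ(h(empty, empty, empty))), h(succ(h(empty, empty, empty)), empty, 6)), P -> empty, A -> plus(plus(plus(6, succ(h(empty, empty, empty))), h(succ(h(empty, empty, empty)), empty, 6)), h(6, n, 6)) }, so S -> plus(plus(6, succ(h(empty, empty, empty))), h(succ(h(empty, empty, empty)), empty, 6)).

plus(plus(6, succ(h(empty, empty, empty))), h(succ(h(empty, empty, empty)), empty, 6))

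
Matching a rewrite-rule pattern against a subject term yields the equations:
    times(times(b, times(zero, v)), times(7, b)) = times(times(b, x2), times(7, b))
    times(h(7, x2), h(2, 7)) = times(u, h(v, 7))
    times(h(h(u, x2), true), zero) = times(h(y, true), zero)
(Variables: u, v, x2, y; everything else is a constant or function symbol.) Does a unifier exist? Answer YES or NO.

Decompose times/2: times(b, times(zero, v)) = times(b, x2),  times(7, b) = times(7, b).
Decompose times/2: b = b,  times(zero, v) = x2.
Delete trivial equation b = b.
Bind x2 := times(zero, v); substituting into the 2 remaining equations that mention x2 gives: times(h(7, times(zero, v)), h(2, 7)) = times(u, h(v, 7)),  times(h(h(u, times(zero, v)), true), zero) = times(h(y, true), zero).
Delete trivial equation times(7, b) = times(7, b).
Decompose times/2: h(7, times(zero, v)) = u,  h(2, 7) = h(v, 7).
Bind u := h(7, times(zero, v)); substituting into the one remaining equation that mentions u gives: times(h(h(h(7, times(zero, v)), times(zero, v)), true), zero) = times(h(y, true), zero).
Decompose h/2: 2 = v,  7 = 7.
Bind v := 2; substituting into the one remaining equation that mentions v gives: times(h(h(h(7, times(zero, 2)), times(zero, 2)), true), zero) = times(h(y, true), zero). Substituting into the earlier bindings gives x2 := times(zero, 2), u := h(7, times(zero, 2)).
Delete trivial equation 7 = 7.
Decompose times/2: h(h(h(7, times(zero, 2)), times(zero, 2)), true) = h(y, true),  zero = zero.
Decompose h/2: h(h(7, times(zero, 2)), times(zero, 2)) = y,  true = true.
Bind y := h(h(7, times(zero, 2)), times(zero, 2)); no other remaining equation mentions y.
Delete trivial equation true = true.
Delete trivial equation zero = zero.
No equations remain and no clash or occurs-check failure arose, so a unifier exists.

YES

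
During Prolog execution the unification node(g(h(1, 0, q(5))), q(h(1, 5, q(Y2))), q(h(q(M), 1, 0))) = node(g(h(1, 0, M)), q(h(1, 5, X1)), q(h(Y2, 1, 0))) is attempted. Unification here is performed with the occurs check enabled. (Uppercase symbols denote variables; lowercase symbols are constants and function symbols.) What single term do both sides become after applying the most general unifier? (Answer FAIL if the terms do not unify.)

node(g(h(1, 0, q(5))), q(h(1, 5, q(q(q(5))))), q(h(q(q(5)), 1, 0)))

Decompose node/3: g(h(1, 0, q(5))) = g(h(1, 0, M)),  q(h(1, 5, q(Y2))) = q(h(1, 5, X1)),  q(h(q(M), 1, 0)) = q(h(Y2, 1, 0)).
Decompose g/1: h(1, 0, q(5)) = h(1, 0, M).
Decompose h/3: 1 = 1,  0 = 0,  q(5) = M.
Delete trivial equation 1 = 1.
Delete trivial equation 0 = 0.
Bind M := q(5); substituting into the one remaining equation that mentions M gives: q(h(q(q(5)), 1, 0)) = q(h(Y2, 1, 0)).
Decompose q/1: h(1, 5, q(Y2)) = h(1, 5, X1).
Decompose h/3: 1 = 1,  5 = 5,  q(Y2) = X1.
Delete trivial equation 1 = 1.
Delete trivial equation 5 = 5.
Bind X1 := q(Y2); no other remaining equation mentions X1.
Decompose q/1: h(q(q(5)), 1, 0) = h(Y2, 1, 0).
Decompose h/3: q(q(5)) = Y2,  1 = 1,  0 = 0.
Bind Y2 := q(q(5)); no other remaining equation mentions Y2. Substituting into the earlier binding gives X1 := q(q(q(5))).
Delete trivial equation 1 = 1.
Delete trivial equation 0 = 0.
Applying the MGU to either side gives node(g(h(1, 0, q(5))), q(h(1, 5, q(q(q(5))))), q(h(q(q(5)), 1, 0))).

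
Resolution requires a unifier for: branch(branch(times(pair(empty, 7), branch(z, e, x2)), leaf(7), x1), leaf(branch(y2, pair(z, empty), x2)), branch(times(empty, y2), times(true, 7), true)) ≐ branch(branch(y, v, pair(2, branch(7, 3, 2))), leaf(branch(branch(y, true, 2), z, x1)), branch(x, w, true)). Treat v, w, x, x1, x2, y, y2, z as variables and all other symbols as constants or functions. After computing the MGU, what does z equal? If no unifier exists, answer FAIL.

Decompose branch/3: branch(times(pair(empty, 7), branch(z, e, x2)), leaf(7), x1) ≐ branch(y, v, pair(2, branch(7, 3, 2))),  leaf(branch(y2, pair(z, empty), x2)) ≐ leaf(branch(branch(y, true, 2), z, x1)),  branch(times(empty, y2), times(true, 7), true) ≐ branch(x, w, true).
Decompose branch/3: times(pair(empty, 7), branch(z, e, x2)) ≐ y,  leaf(7) ≐ v,  x1 ≐ pair(2, branch(7, 3, 2)).
Bind y := times(pair(empty, 7), branch(z, e, x2)); substituting into the one remaining equation that mentions y gives: leaf(branch(y2, pair(z, empty), x2)) ≐ leaf(branch(branch(times(pair(empty, 7), branch(z, e, x2)), true, 2), z, x1)).
Bind v := leaf(7); no other remaining equation mentions v.
Bind x1 := pair(2, branch(7, 3, 2)); substituting into the one remaining equation that mentions x1 gives: leaf(branch(y2, pair(z, empty), x2)) ≐ leaf(branch(branch(times(pair(empty, 7), branch(z, e, x2)), true, 2), z, pair(2, branch(7, 3, 2)))).
Decompose leaf/1: branch(y2, pair(z, empty), x2) ≐ branch(branch(times(pair(empty, 7), branch(z, e, x2)), true, 2), z, pair(2, branch(7, 3, 2))).
Decompose branch/3: y2 ≐ branch(times(pair(empty, 7), branch(z, e, x2)), true, 2),  pair(z, empty) ≐ z,  x2 ≐ pair(2, branch(7, 3, 2)).
Bind y2 := branch(times(pair(empty, 7), branch(z, e, x2)), true, 2); substituting into the one remaining equation that mentions y2 gives: branch(times(empty, branch(times(pair(empty, 7), branch(z, e, x2)), true, 2)), times(true, 7), true) ≐ branch(x, w, true).
Occurs check fails: z occurs in pair(z, empty); the equation z ≐ pair(z, empty) has no finite solution.

FAIL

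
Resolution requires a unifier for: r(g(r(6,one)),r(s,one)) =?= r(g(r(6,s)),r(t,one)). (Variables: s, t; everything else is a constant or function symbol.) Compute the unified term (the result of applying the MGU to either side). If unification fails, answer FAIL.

Decompose r/2: g(r(6,one)) =?= g(r(6,s)),  r(s,one) =?= r(t,one).
Decompose g/1: r(6,one) =?= r(6,s).
Decompose r/2: 6 =?= 6,  one =?= s.
Delete trivial equation 6 =?= 6.
Bind s := one; substituting into the remaining equation gives: r(one,one) =?= r(t,one).
Decompose r/2: one =?= t,  one =?= one.
Bind t := one; no other remaining equation mentions t.
Delete trivial equation one =?= one.
Applying the MGU to either side gives r(g(r(6,one)),r(one,one)).

r(g(r(6,one)),r(one,one))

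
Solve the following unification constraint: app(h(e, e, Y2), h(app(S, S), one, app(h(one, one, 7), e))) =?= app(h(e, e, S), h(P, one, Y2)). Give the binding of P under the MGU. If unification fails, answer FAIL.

app(app(h(one, one, 7), e), app(h(one, one, 7), e))

Decompose app/2: h(e, e, Y2) =?= h(e, e, S),  h(app(S, S), one, app(h(one, one, 7), e)) =?= h(P, one, Y2).
Decompose h/3: e =?= e,  e =?= e,  Y2 =?= S.
Delete trivial equation e =?= e.
Delete trivial equation e =?= e.
Bind Y2 := S; substituting into the remaining equation gives: h(app(S, S), one, app(h(one, one, 7), e)) =?= h(P, one, S).
Decompose h/3: app(S, S) =?= P,  one =?= one,  app(h(one, one, 7), e) =?= S.
Bind P := app(S, S); no other remaining equation mentions P.
Delete trivial equation one =?= one.
Bind S := app(h(one, one, 7), e). Substituting into the earlier bindings gives Y2 := app(h(one, one, 7), e), P := app(app(h(one, one, 7), e), app(h(one, one, 7), e)).
MGU = { Y2 := app(h(one, one, 7), e), P := app(app(h(one, one, 7), e), app(h(one, one, 7), e)), S := app(h(one, one, 7), e) }, so P := app(app(h(one, one, 7), e), app(h(one, one, 7), e)).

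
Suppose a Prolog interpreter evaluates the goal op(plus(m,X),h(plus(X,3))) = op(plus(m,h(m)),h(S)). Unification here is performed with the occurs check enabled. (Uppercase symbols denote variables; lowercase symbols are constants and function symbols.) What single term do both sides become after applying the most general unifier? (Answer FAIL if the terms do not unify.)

op(plus(m,h(m)),h(plus(h(m),3)))

Decompose op/2: plus(m,X) = plus(m,h(m)),  h(plus(X,3)) = h(S).
Decompose plus/2: m = m,  X = h(m).
Delete trivial equation m = m.
Bind X := h(m); substituting into the remaining equation gives: h(plus(h(m),3)) = h(S).
Decompose h/1: plus(h(m),3) = S.
Bind S := plus(h(m),3).
Applying the MGU to either side gives op(plus(m,h(m)),h(plus(h(m),3))).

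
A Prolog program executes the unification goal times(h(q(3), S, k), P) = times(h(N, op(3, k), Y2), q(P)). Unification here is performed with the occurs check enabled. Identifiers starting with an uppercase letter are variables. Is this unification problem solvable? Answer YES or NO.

Decompose times/2: h(q(3), S, k) = h(N, op(3, k), Y2),  P = q(P).
Decompose h/3: q(3) = N,  S = op(3, k),  k = Y2.
Bind N := q(3); no other remaining equation mentions N.
Bind S := op(3, k); no other remaining equation mentions S.
Bind Y2 := k; no other remaining equation mentions Y2.
Occurs check fails: P occurs in q(P); the equation P = q(P) has no finite solution.

NO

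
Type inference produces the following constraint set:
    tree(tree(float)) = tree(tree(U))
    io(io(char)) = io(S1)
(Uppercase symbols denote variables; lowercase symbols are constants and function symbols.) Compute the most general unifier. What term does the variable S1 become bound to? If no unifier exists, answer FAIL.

Decompose tree/1: tree(float) = tree(U).
Decompose tree/1: float = U.
Bind U := float; no other remaining equation mentions U.
Decompose io/1: io(char) = S1.
Bind S1 := io(char).
MGU = { U -> float, S1 -> io(char) }, so S1 -> io(char).

io(char)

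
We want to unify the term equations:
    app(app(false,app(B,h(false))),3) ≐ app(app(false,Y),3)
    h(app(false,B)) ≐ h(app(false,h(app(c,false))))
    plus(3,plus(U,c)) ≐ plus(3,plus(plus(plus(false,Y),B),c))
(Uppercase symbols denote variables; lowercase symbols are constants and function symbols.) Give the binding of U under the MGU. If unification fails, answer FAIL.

plus(plus(false,app(h(app(c,false)),h(false))),h(app(c,false)))

Decompose app/2: app(false,app(B,h(false))) ≐ app(false,Y),  3 ≐ 3.
Decompose app/2: false ≐ false,  app(B,h(false)) ≐ Y.
Delete trivial equation false ≐ false.
Bind Y := app(B,h(false)); substituting into the one remaining equation that mentions Y gives: plus(3,plus(U,c)) ≐ plus(3,plus(plus(plus(false,app(B,h(false))),B),c)).
Delete trivial equation 3 ≐ 3.
Decompose h/1: app(false,B) ≐ app(false,h(app(c,false))).
Decompose app/2: false ≐ false,  B ≐ h(app(c,false)).
Delete trivial equation false ≐ false.
Bind B := h(app(c,false)); substituting into the remaining equation gives: plus(3,plus(U,c)) ≐ plus(3,plus(plus(plus(false,app(h(app(c,false)),h(false))),h(app(c,false))),c)). Substituting into the earlier binding gives Y := app(h(app(c,false)),h(false)).
Decompose plus/2: 3 ≐ 3,  plus(U,c) ≐ plus(plus(plus(false,app(h(app(c,false)),h(false))),h(app(c,false))),c).
Delete trivial equation 3 ≐ 3.
Decompose plus/2: U ≐ plus(plus(false,app(h(app(c,false)),h(false))),h(app(c,false))),  c ≐ c.
Bind U := plus(plus(false,app(h(app(c,false)),h(false))),h(app(c,false))); no other remaining equation mentions U.
Delete trivial equation c ≐ c.
MGU = { Y ↦ app(h(app(c,false)),h(false)), B ↦ h(app(c,false)), U ↦ plus(plus(false,app(h(app(c,false)),h(false))),h(app(c,false))) }, so U ↦ plus(plus(false,app(h(app(c,false)),h(false))),h(app(c,false))).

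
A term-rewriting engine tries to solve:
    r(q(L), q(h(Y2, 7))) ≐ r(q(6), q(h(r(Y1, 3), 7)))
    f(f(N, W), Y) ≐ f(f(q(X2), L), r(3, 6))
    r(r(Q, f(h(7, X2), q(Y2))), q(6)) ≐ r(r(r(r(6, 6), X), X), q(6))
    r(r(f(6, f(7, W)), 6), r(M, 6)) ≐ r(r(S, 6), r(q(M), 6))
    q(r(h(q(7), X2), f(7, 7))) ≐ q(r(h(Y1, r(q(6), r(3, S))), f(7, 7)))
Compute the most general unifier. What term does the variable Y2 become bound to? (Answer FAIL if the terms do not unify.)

Decompose r/2: q(L) ≐ q(6),  q(h(Y2, 7)) ≐ q(h(r(Y1, 3), 7)).
Decompose q/1: L ≐ 6.
Bind L := 6; substituting into the one remaining equation that mentions L gives: f(f(N, W), Y) ≐ f(f(q(X2), 6), r(3, 6)).
Decompose q/1: h(Y2, 7) ≐ h(r(Y1, 3), 7).
Decompose h/2: Y2 ≐ r(Y1, 3),  7 ≐ 7.
Bind Y2 := r(Y1, 3); substituting into the one remaining equation that mentions Y2 gives: r(r(Q, f(h(7, X2), q(r(Y1, 3)))), q(6)) ≐ r(r(r(r(6, 6), X), X), q(6)).
Delete trivial equation 7 ≐ 7.
Decompose f/2: f(N, W) ≐ f(q(X2), 6),  Y ≐ r(3, 6).
Decompose f/2: N ≐ q(X2),  W ≐ 6.
Bind N := q(X2); no other remaining equation mentions N.
Bind W := 6; substituting into the one remaining equation that mentions W gives: r(r(f(6, f(7, 6)), 6), r(M, 6)) ≐ r(r(S, 6), r(q(M), 6)).
Bind Y := r(3, 6); no other remaining equation mentions Y.
Decompose r/2: r(Q, f(h(7, X2), q(r(Y1, 3)))) ≐ r(r(r(6, 6), X), X),  q(6) ≐ q(6).
Decompose r/2: Q ≐ r(r(6, 6), X),  f(h(7, X2), q(r(Y1, 3))) ≐ X.
Bind Q := r(r(6, 6), X); no other remaining equation mentions Q.
Bind X := f(h(7, X2), q(r(Y1, 3))); no other remaining equation mentions X. Substituting into the earlier binding gives Q := r(r(6, 6), f(h(7, X2), q(r(Y1, 3)))).
Delete trivial equation q(6) ≐ q(6).
Decompose r/2: r(f(6, f(7, 6)), 6) ≐ r(S, 6),  r(M, 6) ≐ r(q(M), 6).
Decompose r/2: f(6, f(7, 6)) ≐ S,  6 ≐ 6.
Bind S := f(6, f(7, 6)); substituting into the one remaining equation that mentions S gives: q(r(h(q(7), X2), f(7, 7))) ≐ q(r(h(Y1, r(q(6), r(3, f(6, f(7, 6))))), f(7, 7))).
Delete trivial equation 6 ≐ 6.
Decompose r/2: M ≐ q(M),  6 ≐ 6.
Occurs check fails: M occurs in q(M); the equation M ≐ q(M) has no finite solution.

FAIL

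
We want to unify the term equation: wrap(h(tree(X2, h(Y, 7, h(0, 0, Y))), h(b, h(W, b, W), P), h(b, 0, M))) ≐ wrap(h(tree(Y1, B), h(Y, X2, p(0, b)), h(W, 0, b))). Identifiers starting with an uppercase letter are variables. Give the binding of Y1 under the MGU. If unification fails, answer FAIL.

h(b, b, b)

Decompose wrap/1: h(tree(X2, h(Y, 7, h(0, 0, Y))), h(b, h(W, b, W), P), h(b, 0, M)) ≐ h(tree(Y1, B), h(Y, X2, p(0, b)), h(W, 0, b)).
Decompose h/3: tree(X2, h(Y, 7, h(0, 0, Y))) ≐ tree(Y1, B),  h(b, h(W, b, W), P) ≐ h(Y, X2, p(0, b)),  h(b, 0, M) ≐ h(W, 0, b).
Decompose tree/2: X2 ≐ Y1,  h(Y, 7, h(0, 0, Y)) ≐ B.
Bind X2 := Y1; substituting into the one remaining equation that mentions X2 gives: h(b, h(W, b, W), P) ≐ h(Y, Y1, p(0, b)).
Bind B := h(Y, 7, h(0, 0, Y)); no other remaining equation mentions B.
Decompose h/3: b ≐ Y,  h(W, b, W) ≐ Y1,  P ≐ p(0, b).
Bind Y := b; no other remaining equation mentions Y. Substituting into the earlier binding gives B := h(b, 7, h(0, 0, b)).
Bind Y1 := h(W, b, W); no other remaining equation mentions Y1. Substituting into the earlier binding gives X2 := h(W, b, W).
Bind P := p(0, b); no other remaining equation mentions P.
Decompose h/3: b ≐ W,  0 ≐ 0,  M ≐ b.
Bind W := b; no other remaining equation mentions W. Substituting into the earlier bindings gives X2 := h(b, b, b), Y1 := h(b, b, b).
Delete trivial equation 0 ≐ 0.
Bind M := b.
MGU = { X2 ↦ h(b, b, b), B ↦ h(b, 7, h(0, 0, b)), Y ↦ b, Y1 ↦ h(b, b, b), P ↦ p(0, b), W ↦ b, M ↦ b }, so Y1 ↦ h(b, b, b).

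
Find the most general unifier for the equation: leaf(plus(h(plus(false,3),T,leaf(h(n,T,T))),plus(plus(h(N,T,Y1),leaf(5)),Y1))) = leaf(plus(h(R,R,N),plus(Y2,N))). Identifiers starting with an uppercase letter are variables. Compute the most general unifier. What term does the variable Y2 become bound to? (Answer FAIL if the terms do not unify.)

Decompose leaf/1: plus(h(plus(false,3),T,leaf(h(n,T,T))),plus(plus(h(N,T,Y1),leaf(5)),Y1)) = plus(h(R,R,N),plus(Y2,N)).
Decompose plus/2: h(plus(false,3),T,leaf(h(n,T,T))) = h(R,R,N),  plus(plus(h(N,T,Y1),leaf(5)),Y1) = plus(Y2,N).
Decompose h/3: plus(false,3) = R,  T = R,  leaf(h(n,T,T)) = N.
Bind R := plus(false,3); substituting into the one remaining equation that mentions R gives: T = plus(false,3).
Bind T := plus(false,3); substituting into the remaining equations gives: leaf(h(n,plus(false,3),plus(false,3))) = N,  plus(plus(h(N,plus(false,3),Y1),leaf(5)),Y1) = plus(Y2,N).
Bind N := leaf(h(n,plus(false,3),plus(false,3))); substituting into the remaining equation gives: plus(plus(h(leaf(h(n,plus(false,3),plus(false,3))),plus(false,3),Y1),leaf(5)),Y1) = plus(Y2,leaf(h(n,plus(false,3),plus(false,3)))).
Decompose plus/2: plus(h(leaf(h(n,plus(false,3),plus(false,3))),plus(false,3),Y1),leaf(5)) = Y2,  Y1 = leaf(h(n,plus(false,3),plus(false,3))).
Bind Y2 := plus(h(leaf(h(n,plus(false,3),plus(false,3))),plus(false,3),Y1),leaf(5)); no other remaining equation mentions Y2.
Bind Y1 := leaf(h(n,plus(false,3),plus(false,3))). Substituting into the earlier binding gives Y2 := plus(h(leaf(h(n,plus(false,3),plus(false,3))),plus(false,3),leaf(h(n,plus(false,3),plus(false,3)))),leaf(5)).
MGU = { R -> plus(false,3), T -> plus(false,3), N -> leaf(h(n,plus(false,3),plus(false,3))), Y2 -> plus(h(leaf(h(n,plus(false,3),plus(false,3))),plus(false,3),leaf(h(n,plus(false,3),plus(false,3)))),leaf(5)), Y1 -> leaf(h(n,plus(false,3),plus(false,3))) }, so Y2 -> plus(h(leaf(h(n,plus(false,3),plus(false,3))),plus(false,3),leaf(h(n,plus(false,3),plus(false,3)))),leaf(5)).

plus(h(leaf(h(n,plus(false,3),plus(false,3))),plus(false,3),leaf(h(n,plus(false,3),plus(false,3)))),leaf(5))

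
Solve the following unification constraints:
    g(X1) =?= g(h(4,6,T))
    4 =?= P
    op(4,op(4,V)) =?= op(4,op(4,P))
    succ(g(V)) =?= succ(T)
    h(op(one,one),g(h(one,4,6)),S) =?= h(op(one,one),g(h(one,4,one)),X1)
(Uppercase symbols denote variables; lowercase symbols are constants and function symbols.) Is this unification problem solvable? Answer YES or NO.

NO

Decompose g/1: X1 =?= h(4,6,T).
Bind X1 := h(4,6,T); substituting into the one remaining equation that mentions X1 gives: h(op(one,one),g(h(one,4,6)),S) =?= h(op(one,one),g(h(one,4,one)),h(4,6,T)).
Bind P := 4; substituting into the one remaining equation that mentions P gives: op(4,op(4,V)) =?= op(4,op(4,4)).
Decompose op/2: 4 =?= 4,  op(4,V) =?= op(4,4).
Delete trivial equation 4 =?= 4.
Decompose op/2: 4 =?= 4,  V =?= 4.
Delete trivial equation 4 =?= 4.
Bind V := 4; substituting into the one remaining equation that mentions V gives: succ(g(4)) =?= succ(T).
Decompose succ/1: g(4) =?= T.
Bind T := g(4); substituting into the remaining equation gives: h(op(one,one),g(h(one,4,6)),S) =?= h(op(one,one),g(h(one,4,one)),h(4,6,g(4))). Substituting into the earlier binding gives X1 := h(4,6,g(4)).
Decompose h/3: op(one,one) =?= op(one,one),  g(h(one,4,6)) =?= g(h(one,4,one)),  S =?= h(4,6,g(4)).
Delete trivial equation op(one,one) =?= op(one,one).
Decompose g/1: h(one,4,6) =?= h(one,4,one).
Decompose h/3: one =?= one,  4 =?= 4,  6 =?= one.
Delete trivial equation one =?= one.
Delete trivial equation 4 =?= 4.
Clash: constants 6 and one differ; no unifier exists.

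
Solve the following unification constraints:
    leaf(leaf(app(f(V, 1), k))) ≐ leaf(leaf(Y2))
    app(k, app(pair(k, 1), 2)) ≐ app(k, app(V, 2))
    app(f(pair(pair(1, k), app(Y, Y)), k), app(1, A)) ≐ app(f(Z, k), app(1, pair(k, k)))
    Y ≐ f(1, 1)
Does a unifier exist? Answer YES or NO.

Decompose leaf/1: leaf(app(f(V, 1), k)) ≐ leaf(Y2).
Decompose leaf/1: app(f(V, 1), k) ≐ Y2.
Bind Y2 := app(f(V, 1), k); no other remaining equation mentions Y2.
Decompose app/2: k ≐ k,  app(pair(k, 1), 2) ≐ app(V, 2).
Delete trivial equation k ≐ k.
Decompose app/2: pair(k, 1) ≐ V,  2 ≐ 2.
Bind V := pair(k, 1); no other remaining equation mentions V. Substituting into the earlier binding gives Y2 := app(f(pair(k, 1), 1), k).
Delete trivial equation 2 ≐ 2.
Decompose app/2: f(pair(pair(1, k), app(Y, Y)), k) ≐ f(Z, k),  app(1, A) ≐ app(1, pair(k, k)).
Decompose f/2: pair(pair(1, k), app(Y, Y)) ≐ Z,  k ≐ k.
Bind Z := pair(pair(1, k), app(Y, Y)); no other remaining equation mentions Z.
Delete trivial equation k ≐ k.
Decompose app/2: 1 ≐ 1,  A ≐ pair(k, k).
Delete trivial equation 1 ≐ 1.
Bind A := pair(k, k); no other remaining equation mentions A.
Bind Y := f(1, 1). Substituting into the earlier binding gives Z := pair(pair(1, k), app(f(1, 1), f(1, 1))).
No equations remain and no clash or occurs-check failure arose, so a unifier exists.

YES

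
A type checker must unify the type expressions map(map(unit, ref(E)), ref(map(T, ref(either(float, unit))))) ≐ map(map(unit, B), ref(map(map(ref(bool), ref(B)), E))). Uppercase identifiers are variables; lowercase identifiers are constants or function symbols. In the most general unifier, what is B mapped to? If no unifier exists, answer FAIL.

ref(ref(either(float, unit)))

Decompose map/2: map(unit, ref(E)) ≐ map(unit, B),  ref(map(T, ref(either(float, unit)))) ≐ ref(map(map(ref(bool), ref(B)), E)).
Decompose map/2: unit ≐ unit,  ref(E) ≐ B.
Delete trivial equation unit ≐ unit.
Bind B := ref(E); substituting into the remaining equation gives: ref(map(T, ref(either(float, unit)))) ≐ ref(map(map(ref(bool), ref(ref(E))), E)).
Decompose ref/1: map(T, ref(either(float, unit))) ≐ map(map(ref(bool), ref(ref(E))), E).
Decompose map/2: T ≐ map(ref(bool), ref(ref(E))),  ref(either(float, unit)) ≐ E.
Bind T := map(ref(bool), ref(ref(E))); no other remaining equation mentions T.
Bind E := ref(either(float, unit)). Substituting into the earlier bindings gives B := ref(ref(either(float, unit))), T := map(ref(bool), ref(ref(ref(either(float, unit))))).
MGU = { B -> ref(ref(either(float, unit))), T -> map(ref(bool), ref(ref(ref(either(float, unit))))), E -> ref(either(float, unit)) }, so B -> ref(ref(either(float, unit))).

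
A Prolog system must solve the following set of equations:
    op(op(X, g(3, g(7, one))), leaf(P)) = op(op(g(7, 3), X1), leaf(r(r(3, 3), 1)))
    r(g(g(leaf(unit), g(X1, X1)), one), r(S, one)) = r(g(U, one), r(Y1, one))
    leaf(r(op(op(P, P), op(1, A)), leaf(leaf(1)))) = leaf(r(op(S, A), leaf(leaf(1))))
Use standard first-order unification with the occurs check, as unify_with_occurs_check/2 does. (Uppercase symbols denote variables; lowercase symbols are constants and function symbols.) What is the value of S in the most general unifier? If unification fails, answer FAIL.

FAIL

Decompose op/2: op(X, g(3, g(7, one))) = op(g(7, 3), X1),  leaf(P) = leaf(r(r(3, 3), 1)).
Decompose op/2: X = g(7, 3),  g(3, g(7, one)) = X1.
Bind X := g(7, 3); no other remaining equation mentions X.
Bind X1 := g(3, g(7, one)); substituting into the one remaining equation that mentions X1 gives: r(g(g(leaf(unit), g(g(3, g(7, one)), g(3, g(7, one)))), one), r(S, one)) = r(g(U, one), r(Y1, one)).
Decompose leaf/1: P = r(r(3, 3), 1).
Bind P := r(r(3, 3), 1); substituting into the one remaining equation that mentions P gives: leaf(r(op(op(r(r(3, 3), 1), r(r(3, 3), 1)), op(1, A)), leaf(leaf(1)))) = leaf(r(op(S, A), leaf(leaf(1)))).
Decompose r/2: g(g(leaf(unit), g(g(3, g(7, one)), g(3, g(7, one)))), one) = g(U, one),  r(S, one) = r(Y1, one).
Decompose g/2: g(leaf(unit), g(g(3, g(7, one)), g(3, g(7, one)))) = U,  one = one.
Bind U := g(leaf(unit), g(g(3, g(7, one)), g(3, g(7, one)))); no other remaining equation mentions U.
Delete trivial equation one = one.
Decompose r/2: S = Y1,  one = one.
Bind S := Y1; substituting into the one remaining equation that mentions S gives: leaf(r(op(op(r(r(3, 3), 1), r(r(3, 3), 1)), op(1, A)), leaf(leaf(1)))) = leaf(r(op(Y1, A), leaf(leaf(1)))).
Delete trivial equation one = one.
Decompose leaf/1: r(op(op(r(r(3, 3), 1), r(r(3, 3), 1)), op(1, A)), leaf(leaf(1))) = r(op(Y1, A), leaf(leaf(1))).
Decompose r/2: op(op(r(r(3, 3), 1), r(r(3, 3), 1)), op(1, A)) = op(Y1, A),  leaf(leaf(1)) = leaf(leaf(1)).
Decompose op/2: op(r(r(3, 3), 1), r(r(3, 3), 1)) = Y1,  op(1, A) = A.
Bind Y1 := op(r(r(3, 3), 1), r(r(3, 3), 1)); no other remaining equation mentions Y1. Substituting into the earlier binding gives S := op(r(r(3, 3), 1), r(r(3, 3), 1)).
Occurs check fails: A occurs in op(1, A); the equation A = op(1, A) has no finite solution.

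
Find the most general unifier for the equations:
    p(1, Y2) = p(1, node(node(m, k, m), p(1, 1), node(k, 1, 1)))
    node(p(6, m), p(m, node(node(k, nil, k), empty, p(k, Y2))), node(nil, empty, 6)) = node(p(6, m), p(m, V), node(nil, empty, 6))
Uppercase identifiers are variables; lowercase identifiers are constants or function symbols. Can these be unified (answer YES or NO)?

YES

Decompose p/2: 1 = 1,  Y2 = node(node(m, k, m), p(1, 1), node(k, 1, 1)).
Delete trivial equation 1 = 1.
Bind Y2 := node(node(m, k, m), p(1, 1), node(k, 1, 1)); substituting into the remaining equation gives: node(p(6, m), p(m, node(node(k, nil, k), empty, p(k, node(node(m, k, m), p(1, 1), node(k, 1, 1))))), node(nil, empty, 6)) = node(p(6, m), p(m, V), node(nil, empty, 6)).
Decompose node/3: p(6, m) = p(6, m),  p(m, node(node(k, nil, k), empty, p(k, node(node(m, k, m), p(1, 1), node(k, 1, 1))))) = p(m, V),  node(nil, empty, 6) = node(nil, empty, 6).
Delete trivial equation p(6, m) = p(6, m).
Decompose p/2: m = m,  node(node(k, nil, k), empty, p(k, node(node(m, k, m), p(1, 1), node(k, 1, 1)))) = V.
Delete trivial equation m = m.
Bind V := node(node(k, nil, k), empty, p(k, node(node(m, k, m), p(1, 1), node(k, 1, 1)))); no other remaining equation mentions V.
Delete trivial equation node(nil, empty, 6) = node(nil, empty, 6).
No equations remain and no clash or occurs-check failure arose, so a unifier exists.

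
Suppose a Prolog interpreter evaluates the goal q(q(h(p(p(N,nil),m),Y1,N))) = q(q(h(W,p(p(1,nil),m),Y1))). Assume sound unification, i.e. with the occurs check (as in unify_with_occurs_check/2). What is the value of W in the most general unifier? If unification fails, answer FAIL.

p(p(p(p(1,nil),m),nil),m)

Decompose q/1: q(h(p(p(N,nil),m),Y1,N)) = q(h(W,p(p(1,nil),m),Y1)).
Decompose q/1: h(p(p(N,nil),m),Y1,N) = h(W,p(p(1,nil),m),Y1).
Decompose h/3: p(p(N,nil),m) = W,  Y1 = p(p(1,nil),m),  N = Y1.
Bind W := p(p(N,nil),m); no other remaining equation mentions W.
Bind Y1 := p(p(1,nil),m); substituting into the remaining equation gives: N = p(p(1,nil),m).
Bind N := p(p(1,nil),m). Substituting into the earlier binding gives W := p(p(p(p(1,nil),m),nil),m).
MGU = { W ↦ p(p(p(p(1,nil),m),nil),m), Y1 ↦ p(p(1,nil),m), N ↦ p(p(1,nil),m) }, so W ↦ p(p(p(p(1,nil),m),nil),m).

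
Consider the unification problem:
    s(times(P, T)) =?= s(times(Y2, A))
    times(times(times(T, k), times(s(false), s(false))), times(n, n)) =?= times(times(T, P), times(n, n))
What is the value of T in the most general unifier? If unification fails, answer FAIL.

Decompose s/1: times(P, T) =?= times(Y2, A).
Decompose times/2: P =?= Y2,  T =?= A.
Bind P := Y2; substituting into the one remaining equation that mentions P gives: times(times(times(T, k), times(s(false), s(false))), times(n, n)) =?= times(times(T, Y2), times(n, n)).
Bind T := A; substituting into the remaining equation gives: times(times(times(A, k), times(s(false), s(false))), times(n, n)) =?= times(times(A, Y2), times(n, n)).
Decompose times/2: times(times(A, k), times(s(false), s(false))) =?= times(A, Y2),  times(n, n) =?= times(n, n).
Decompose times/2: times(A, k) =?= A,  times(s(false), s(false)) =?= Y2.
Occurs check fails: A occurs in times(A, k); the equation A =?= times(A, k) has no finite solution.

FAIL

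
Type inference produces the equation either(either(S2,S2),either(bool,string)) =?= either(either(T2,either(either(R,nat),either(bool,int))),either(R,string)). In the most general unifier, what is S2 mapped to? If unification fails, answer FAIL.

Decompose either/2: either(S2,S2) =?= either(T2,either(either(R,nat),either(bool,int))),  either(bool,string) =?= either(R,string).
Decompose either/2: S2 =?= T2,  S2 =?= either(either(R,nat),either(bool,int)).
Bind S2 := T2; substituting into the one remaining equation that mentions S2 gives: T2 =?= either(either(R,nat),either(bool,int)).
Bind T2 := either(either(R,nat),either(bool,int)); no other remaining equation mentions T2. Substituting into the earlier binding gives S2 := either(either(R,nat),either(bool,int)).
Decompose either/2: bool =?= R,  string =?= string.
Bind R := bool; no other remaining equation mentions R. Substituting into the earlier bindings gives S2 := either(either(bool,nat),either(bool,int)), T2 := either(either(bool,nat),either(bool,int)).
Delete trivial equation string =?= string.
MGU = { S2 -> either(either(bool,nat),either(bool,int)), T2 -> either(either(bool,nat),either(bool,int)), R -> bool }, so S2 -> either(either(bool,nat),either(bool,int)).

either(either(bool,nat),either(bool,int))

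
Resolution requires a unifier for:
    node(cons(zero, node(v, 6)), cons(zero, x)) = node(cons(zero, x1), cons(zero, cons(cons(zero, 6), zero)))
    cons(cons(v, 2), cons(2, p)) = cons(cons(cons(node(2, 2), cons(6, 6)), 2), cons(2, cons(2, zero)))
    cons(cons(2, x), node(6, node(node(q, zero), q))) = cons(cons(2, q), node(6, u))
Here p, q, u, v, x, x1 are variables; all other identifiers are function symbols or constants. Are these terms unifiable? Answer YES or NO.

YES

Decompose node/2: cons(zero, node(v, 6)) = cons(zero, x1),  cons(zero, x) = cons(zero, cons(cons(zero, 6), zero)).
Decompose cons/2: zero = zero,  node(v, 6) = x1.
Delete trivial equation zero = zero.
Bind x1 := node(v, 6); no other remaining equation mentions x1.
Decompose cons/2: zero = zero,  x = cons(cons(zero, 6), zero).
Delete trivial equation zero = zero.
Bind x := cons(cons(zero, 6), zero); substituting into the one remaining equation that mentions x gives: cons(cons(2, cons(cons(zero, 6), zero)), node(6, node(node(q, zero), q))) = cons(cons(2, q), node(6, u)).
Decompose cons/2: cons(v, 2) = cons(cons(node(2, 2), cons(6, 6)), 2),  cons(2, p) = cons(2, cons(2, zero)).
Decompose cons/2: v = cons(node(2, 2), cons(6, 6)),  2 = 2.
Bind v := cons(node(2, 2), cons(6, 6)); no other remaining equation mentions v. Substituting into the earlier binding gives x1 := node(cons(node(2, 2), cons(6, 6)), 6).
Delete trivial equation 2 = 2.
Decompose cons/2: 2 = 2,  p = cons(2, zero).
Delete trivial equation 2 = 2.
Bind p := cons(2, zero); no other remaining equation mentions p.
Decompose cons/2: cons(2, cons(cons(zero, 6), zero)) = cons(2, q),  node(6, node(node(q, zero), q)) = node(6, u).
Decompose cons/2: 2 = 2,  cons(cons(zero, 6), zero) = q.
Delete trivial equation 2 = 2.
Bind q := cons(cons(zero, 6), zero); substituting into the remaining equation gives: node(6, node(node(cons(cons(zero, 6), zero), zero), cons(cons(zero, 6), zero))) = node(6, u).
Decompose node/2: 6 = 6,  node(node(cons(cons(zero, 6), zero), zero), cons(cons(zero, 6), zero)) = u.
Delete trivial equation 6 = 6.
Bind u := node(node(cons(cons(zero, 6), zero), zero), cons(cons(zero, 6), zero)).
No equations remain and no clash or occurs-check failure arose, so a unifier exists.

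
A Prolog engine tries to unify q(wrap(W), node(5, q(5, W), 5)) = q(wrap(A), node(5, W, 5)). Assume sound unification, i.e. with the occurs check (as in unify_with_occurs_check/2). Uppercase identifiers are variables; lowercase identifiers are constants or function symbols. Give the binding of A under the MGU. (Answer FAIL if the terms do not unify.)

Decompose q/2: wrap(W) = wrap(A),  node(5, q(5, W), 5) = node(5, W, 5).
Decompose wrap/1: W = A.
Bind W := A; substituting into the remaining equation gives: node(5, q(5, A), 5) = node(5, A, 5).
Decompose node/3: 5 = 5,  q(5, A) = A,  5 = 5.
Delete trivial equation 5 = 5.
Occurs check fails: A occurs in q(5, A); the equation A = q(5, A) has no finite solution.

FAIL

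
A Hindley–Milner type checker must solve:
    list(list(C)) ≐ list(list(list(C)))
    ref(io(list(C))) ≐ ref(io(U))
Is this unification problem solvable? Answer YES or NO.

NO

Decompose list/1: list(C) ≐ list(list(C)).
Decompose list/1: C ≐ list(C).
Occurs check fails: C occurs in list(C); the equation C ≐ list(C) has no finite solution.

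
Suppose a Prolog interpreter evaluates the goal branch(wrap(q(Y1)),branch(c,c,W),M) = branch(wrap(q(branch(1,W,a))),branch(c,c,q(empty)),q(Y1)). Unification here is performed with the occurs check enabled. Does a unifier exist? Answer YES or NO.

Decompose branch/3: wrap(q(Y1)) = wrap(q(branch(1,W,a))),  branch(c,c,W) = branch(c,c,q(empty)),  M = q(Y1).
Decompose wrap/1: q(Y1) = q(branch(1,W,a)).
Decompose q/1: Y1 = branch(1,W,a).
Bind Y1 := branch(1,W,a); substituting into the one remaining equation that mentions Y1 gives: M = q(branch(1,W,a)).
Decompose branch/3: c = c,  c = c,  W = q(empty).
Delete trivial equation c = c.
Delete trivial equation c = c.
Bind W := q(empty); substituting into the remaining equation gives: M = q(branch(1,q(empty),a)). Substituting into the earlier binding gives Y1 := branch(1,q(empty),a).
Bind M := q(branch(1,q(empty),a)).
No equations remain and no clash or occurs-check failure arose, so a unifier exists.

YES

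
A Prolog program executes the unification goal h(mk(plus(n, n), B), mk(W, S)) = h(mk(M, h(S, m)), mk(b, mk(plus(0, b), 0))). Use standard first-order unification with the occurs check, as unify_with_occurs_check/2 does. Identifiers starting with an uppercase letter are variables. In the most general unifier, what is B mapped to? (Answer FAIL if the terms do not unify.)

Decompose h/2: mk(plus(n, n), B) = mk(M, h(S, m)),  mk(W, S) = mk(b, mk(plus(0, b), 0)).
Decompose mk/2: plus(n, n) = M,  B = h(S, m).
Bind M := plus(n, n); no other remaining equation mentions M.
Bind B := h(S, m); no other remaining equation mentions B.
Decompose mk/2: W = b,  S = mk(plus(0, b), 0).
Bind W := b; no other remaining equation mentions W.
Bind S := mk(plus(0, b), 0). Substituting into the earlier binding gives B := h(mk(plus(0, b), 0), m).
MGU = { M = plus(n, n), B = h(mk(plus(0, b), 0), m), W = b, S = mk(plus(0, b), 0) }, so B = h(mk(plus(0, b), 0), m).

h(mk(plus(0, b), 0), m)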